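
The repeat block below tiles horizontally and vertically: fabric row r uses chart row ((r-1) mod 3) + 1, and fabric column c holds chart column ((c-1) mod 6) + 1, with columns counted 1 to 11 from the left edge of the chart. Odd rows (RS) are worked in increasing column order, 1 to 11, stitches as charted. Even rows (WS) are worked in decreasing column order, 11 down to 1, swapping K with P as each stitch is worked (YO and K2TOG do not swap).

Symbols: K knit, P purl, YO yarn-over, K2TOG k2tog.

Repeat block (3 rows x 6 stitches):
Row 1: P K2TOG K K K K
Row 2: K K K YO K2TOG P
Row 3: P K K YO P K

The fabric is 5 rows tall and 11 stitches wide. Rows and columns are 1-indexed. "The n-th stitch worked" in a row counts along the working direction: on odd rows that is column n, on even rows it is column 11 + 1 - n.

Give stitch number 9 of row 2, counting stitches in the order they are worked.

Result:
P

Derivation:
For row 2: chart row = ((2-1) mod 3) + 1 = 2; this is a WS (even) row.
Chart row 2 tiled across columns 1-11: K K K YO K2TOG P K K K YO K2TOG
Wrong side: read the tiled row from column 11 down to 1 and exchange K with P (leave YO, K2TOG).
Row 2 as worked: K2TOG YO P P P K K2TOG YO P P P
Stitch 9 in working order -> P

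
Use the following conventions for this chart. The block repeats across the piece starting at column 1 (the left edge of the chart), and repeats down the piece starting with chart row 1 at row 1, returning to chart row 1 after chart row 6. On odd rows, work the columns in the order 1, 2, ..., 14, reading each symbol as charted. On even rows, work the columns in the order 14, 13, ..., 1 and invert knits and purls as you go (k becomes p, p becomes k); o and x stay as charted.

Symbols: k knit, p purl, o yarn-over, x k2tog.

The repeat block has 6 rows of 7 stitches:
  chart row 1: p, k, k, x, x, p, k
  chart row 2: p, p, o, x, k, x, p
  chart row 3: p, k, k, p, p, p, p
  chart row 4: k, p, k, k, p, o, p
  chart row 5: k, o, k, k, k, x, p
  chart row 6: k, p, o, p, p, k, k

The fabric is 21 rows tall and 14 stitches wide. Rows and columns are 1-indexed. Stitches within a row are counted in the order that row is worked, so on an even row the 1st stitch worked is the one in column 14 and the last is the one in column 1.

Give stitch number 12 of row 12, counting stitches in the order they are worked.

Stitch:
o

Derivation:
For row 12: chart row = ((12-1) mod 6) + 1 = 6; this is a WS (even) row.
Chart row 6 tiled across columns 1-14: k p o p p k k k p o p p k k
Wrong side: read the tiled row from column 14 down to 1 and exchange k with p (leave o, x).
Row 12 as worked: p p k k o k p p p k k o k p
Stitch 12 in working order -> o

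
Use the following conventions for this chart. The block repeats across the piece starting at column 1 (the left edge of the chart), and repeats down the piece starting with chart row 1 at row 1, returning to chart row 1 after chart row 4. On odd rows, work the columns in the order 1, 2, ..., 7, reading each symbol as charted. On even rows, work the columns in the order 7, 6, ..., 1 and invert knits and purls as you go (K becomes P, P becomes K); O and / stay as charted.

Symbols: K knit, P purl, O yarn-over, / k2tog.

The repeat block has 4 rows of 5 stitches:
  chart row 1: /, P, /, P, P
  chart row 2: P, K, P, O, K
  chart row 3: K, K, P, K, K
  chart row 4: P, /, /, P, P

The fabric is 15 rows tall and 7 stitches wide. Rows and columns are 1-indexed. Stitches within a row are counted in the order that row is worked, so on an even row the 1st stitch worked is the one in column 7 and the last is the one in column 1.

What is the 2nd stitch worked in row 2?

Result:
K

Derivation:
Row 2: (2-1) mod 4 = 1, so use chart row 2. Even row -> WS.
Chart row 2 tiled across columns 1-7: P K P O K P K
Wrong side: read the tiled row from column 7 down to 1 and exchange K with P (leave O, /).
Row 2 as worked: P K P O K P K
Stitch 2 in working order -> K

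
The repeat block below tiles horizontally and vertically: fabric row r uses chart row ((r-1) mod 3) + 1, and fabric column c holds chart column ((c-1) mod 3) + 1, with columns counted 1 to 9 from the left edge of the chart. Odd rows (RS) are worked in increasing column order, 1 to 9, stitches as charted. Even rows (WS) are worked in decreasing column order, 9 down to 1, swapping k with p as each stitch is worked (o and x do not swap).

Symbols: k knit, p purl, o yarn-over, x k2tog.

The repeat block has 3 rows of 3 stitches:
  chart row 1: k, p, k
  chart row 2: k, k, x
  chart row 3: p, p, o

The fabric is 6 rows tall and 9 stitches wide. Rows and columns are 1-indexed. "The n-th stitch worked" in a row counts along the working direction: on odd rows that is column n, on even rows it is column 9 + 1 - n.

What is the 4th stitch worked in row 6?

Row 6 uses chart row ((6-1) mod 3)+1 = 3. Row 6 is even, so WS.
Chart row 3 tiled across columns 1-9: p p o p p o p p o
WS: work from column 9 back to column 1 (reverse the tiled row), swapping k<->p (o and x unchanged).
Row 6 as worked: o k k o k k o k k
The 4th stitch worked is o.

== STITCH ==
o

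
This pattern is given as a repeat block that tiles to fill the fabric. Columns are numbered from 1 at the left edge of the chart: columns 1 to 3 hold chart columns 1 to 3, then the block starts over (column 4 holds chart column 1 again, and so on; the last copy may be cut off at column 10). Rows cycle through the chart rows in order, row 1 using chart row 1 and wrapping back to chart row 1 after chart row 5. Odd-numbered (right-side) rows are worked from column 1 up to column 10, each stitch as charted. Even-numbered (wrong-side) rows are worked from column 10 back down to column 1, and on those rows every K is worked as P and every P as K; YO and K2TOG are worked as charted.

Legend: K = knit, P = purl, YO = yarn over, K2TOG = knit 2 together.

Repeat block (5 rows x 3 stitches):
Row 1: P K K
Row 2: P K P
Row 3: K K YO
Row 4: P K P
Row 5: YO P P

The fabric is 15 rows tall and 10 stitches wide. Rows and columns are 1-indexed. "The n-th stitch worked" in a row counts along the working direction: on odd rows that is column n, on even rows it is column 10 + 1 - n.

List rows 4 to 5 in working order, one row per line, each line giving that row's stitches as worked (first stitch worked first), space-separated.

Row 4: chart row 4, WS - tiled (columns 1-10): P K P P K P P K P P; work from column 10 back to 1 with K<->P swapped.
Row 5: chart row 5, RS - tile across columns 1-10 and work as-is.

Result:
K K P K K P K K P K
YO P P YO P P YO P P YO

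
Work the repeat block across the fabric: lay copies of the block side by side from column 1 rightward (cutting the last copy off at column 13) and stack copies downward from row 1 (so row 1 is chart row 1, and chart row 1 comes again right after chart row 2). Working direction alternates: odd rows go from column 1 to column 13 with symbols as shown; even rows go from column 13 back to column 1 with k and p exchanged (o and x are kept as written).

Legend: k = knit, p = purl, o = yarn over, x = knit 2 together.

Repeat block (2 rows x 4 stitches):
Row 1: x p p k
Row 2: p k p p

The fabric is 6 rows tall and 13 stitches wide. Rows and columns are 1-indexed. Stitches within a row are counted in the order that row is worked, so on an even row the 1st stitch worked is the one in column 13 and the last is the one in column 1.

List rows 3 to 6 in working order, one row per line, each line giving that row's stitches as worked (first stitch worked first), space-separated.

Result:
x p p k x p p k x p p k x
k k k p k k k p k k k p k
x p p k x p p k x p p k x
k k k p k k k p k k k p k

Derivation:
Row 3: chart row 1, RS - tile across columns 1-13 and work as-is.
Row 4: chart row 2, WS - tiled (columns 1-13): p k p p p k p p p k p p p; work from column 13 back to 1 with k<->p swapped.
Row 5: chart row 1, RS - tile across columns 1-13 and work as-is.
Row 6: chart row 2, WS - tiled (columns 1-13): p k p p p k p p p k p p p; work from column 13 back to 1 with k<->p swapped.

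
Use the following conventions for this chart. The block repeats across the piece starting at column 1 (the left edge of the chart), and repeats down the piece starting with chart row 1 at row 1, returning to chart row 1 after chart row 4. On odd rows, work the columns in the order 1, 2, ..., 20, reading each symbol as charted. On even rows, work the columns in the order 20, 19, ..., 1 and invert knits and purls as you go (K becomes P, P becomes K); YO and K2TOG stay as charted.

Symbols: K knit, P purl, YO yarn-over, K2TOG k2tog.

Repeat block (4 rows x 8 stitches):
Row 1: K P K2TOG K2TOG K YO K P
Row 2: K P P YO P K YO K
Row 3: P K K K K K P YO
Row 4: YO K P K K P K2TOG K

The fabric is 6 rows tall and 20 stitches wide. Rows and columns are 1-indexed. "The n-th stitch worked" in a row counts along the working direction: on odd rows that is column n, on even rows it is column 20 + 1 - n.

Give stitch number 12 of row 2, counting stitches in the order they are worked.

Stitch:
P

Derivation:
Row 2 uses chart row ((2-1) mod 4)+1 = 2. Row 2 is even, so WS.
Chart row 2 tiled across columns 1-20: K P P YO P K YO K K P P YO P K YO K K P P YO
Wrong side: read the tiled row from column 20 down to 1 and exchange K with P (leave YO, K2TOG).
Row 2 as worked: YO K K P P YO P K YO K K P P YO P K YO K K P
Counting 12 along the worked row gives P.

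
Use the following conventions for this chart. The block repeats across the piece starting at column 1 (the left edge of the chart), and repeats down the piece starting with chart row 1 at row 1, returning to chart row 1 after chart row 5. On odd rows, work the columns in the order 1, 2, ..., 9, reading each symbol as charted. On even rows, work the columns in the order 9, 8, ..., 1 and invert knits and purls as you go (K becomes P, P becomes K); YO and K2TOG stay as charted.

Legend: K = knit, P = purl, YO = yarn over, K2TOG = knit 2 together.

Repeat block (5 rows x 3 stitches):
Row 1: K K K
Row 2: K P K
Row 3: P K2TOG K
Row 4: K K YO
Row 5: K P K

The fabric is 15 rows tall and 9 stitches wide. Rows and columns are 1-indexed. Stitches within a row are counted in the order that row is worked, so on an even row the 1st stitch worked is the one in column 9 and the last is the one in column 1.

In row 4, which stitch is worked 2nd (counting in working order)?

Result:
P

Derivation:
Row 4: (4-1) mod 5 = 3, so use chart row 4. Even row -> WS.
Chart row 4 tiled across columns 1-9: K K YO K K YO K K YO
WS: work from column 9 back to column 1 (reverse the tiled row), swapping K<->P (YO and K2TOG unchanged).
Row 4 as worked: YO P P YO P P YO P P
Counting 2 along the worked row gives P.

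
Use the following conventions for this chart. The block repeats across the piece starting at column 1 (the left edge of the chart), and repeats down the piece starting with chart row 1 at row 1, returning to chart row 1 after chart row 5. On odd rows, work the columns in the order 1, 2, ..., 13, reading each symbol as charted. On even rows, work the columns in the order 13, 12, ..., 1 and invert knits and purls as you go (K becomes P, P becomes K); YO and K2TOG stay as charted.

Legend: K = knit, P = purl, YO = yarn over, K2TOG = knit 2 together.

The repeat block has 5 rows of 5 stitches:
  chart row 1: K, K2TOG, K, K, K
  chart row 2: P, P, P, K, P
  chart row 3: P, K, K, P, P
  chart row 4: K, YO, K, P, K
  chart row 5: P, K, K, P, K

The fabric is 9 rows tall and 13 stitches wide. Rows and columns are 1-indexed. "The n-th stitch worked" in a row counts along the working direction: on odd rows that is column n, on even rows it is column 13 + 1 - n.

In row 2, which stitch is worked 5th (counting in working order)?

Stitch:
P

Derivation:
For row 2: chart row = ((2-1) mod 5) + 1 = 2; this is a WS (even) row.
Chart row 2 tiled across columns 1-13: P P P K P P P P K P P P P
Wrong side: read the tiled row from column 13 down to 1 and exchange K with P (leave YO, K2TOG).
Row 2 as worked: K K K K P K K K K P K K K
Counting 5 along the worked row gives P.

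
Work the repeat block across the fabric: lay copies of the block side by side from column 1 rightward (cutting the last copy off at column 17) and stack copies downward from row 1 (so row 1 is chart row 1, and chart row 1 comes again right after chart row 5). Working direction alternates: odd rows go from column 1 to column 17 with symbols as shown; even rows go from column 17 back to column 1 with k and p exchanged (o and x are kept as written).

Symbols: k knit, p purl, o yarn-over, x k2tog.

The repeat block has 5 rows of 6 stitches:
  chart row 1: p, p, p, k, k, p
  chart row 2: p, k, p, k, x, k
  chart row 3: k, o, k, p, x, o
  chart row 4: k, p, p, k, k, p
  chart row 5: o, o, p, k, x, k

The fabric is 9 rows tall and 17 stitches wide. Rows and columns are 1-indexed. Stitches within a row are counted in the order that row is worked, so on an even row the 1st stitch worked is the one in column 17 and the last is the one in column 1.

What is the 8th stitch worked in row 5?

Stitch:
o

Derivation:
For row 5: chart row = ((5-1) mod 5) + 1 = 5; this is a RS (odd) row.
Chart row 5 tiled across columns 1-17: o o p k x k o o p k x k o o p k x
Right side: take the tiled row as-is (worked left to right from column 1).
Counting 8 along the worked row gives o.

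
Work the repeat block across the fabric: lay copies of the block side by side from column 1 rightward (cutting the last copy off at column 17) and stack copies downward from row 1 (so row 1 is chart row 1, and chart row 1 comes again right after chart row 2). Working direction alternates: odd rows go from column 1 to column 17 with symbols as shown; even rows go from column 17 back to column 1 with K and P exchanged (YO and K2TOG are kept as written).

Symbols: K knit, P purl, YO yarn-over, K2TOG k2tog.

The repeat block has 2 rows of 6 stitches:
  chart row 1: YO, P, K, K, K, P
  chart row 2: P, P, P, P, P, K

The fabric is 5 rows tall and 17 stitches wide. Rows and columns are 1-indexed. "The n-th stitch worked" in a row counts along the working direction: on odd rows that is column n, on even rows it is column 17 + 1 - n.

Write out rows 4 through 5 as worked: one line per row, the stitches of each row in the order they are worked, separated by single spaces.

Result:
K K K K K P K K K K K P K K K K K
YO P K K K P YO P K K K P YO P K K K

Derivation:
Row 4: chart row 2, WS - tiled (columns 1-17): P P P P P K P P P P P K P P P P P; work from column 17 back to 1 with K<->P swapped.
Row 5: chart row 1, RS - tile across columns 1-17 and work as-is.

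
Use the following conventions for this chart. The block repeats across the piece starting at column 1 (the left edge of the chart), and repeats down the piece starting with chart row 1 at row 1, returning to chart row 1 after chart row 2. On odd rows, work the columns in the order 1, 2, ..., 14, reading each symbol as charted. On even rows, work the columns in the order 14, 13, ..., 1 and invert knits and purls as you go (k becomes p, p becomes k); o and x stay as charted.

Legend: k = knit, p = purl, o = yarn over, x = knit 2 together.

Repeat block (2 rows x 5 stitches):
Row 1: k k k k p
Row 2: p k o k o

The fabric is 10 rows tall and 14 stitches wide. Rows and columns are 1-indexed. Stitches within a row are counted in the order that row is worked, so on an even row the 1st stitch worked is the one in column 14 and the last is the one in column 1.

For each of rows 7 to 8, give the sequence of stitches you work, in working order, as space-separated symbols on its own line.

== ROWS AS WORKED ==
k k k k p k k k k p k k k k
p o p k o p o p k o p o p k

Derivation:
Row 7: chart row 1, RS - tile across columns 1-14 and work as-is.
Row 8: chart row 2, WS - tiled (columns 1-14): p k o k o p k o k o p k o k; work from column 14 back to 1 with k<->p swapped.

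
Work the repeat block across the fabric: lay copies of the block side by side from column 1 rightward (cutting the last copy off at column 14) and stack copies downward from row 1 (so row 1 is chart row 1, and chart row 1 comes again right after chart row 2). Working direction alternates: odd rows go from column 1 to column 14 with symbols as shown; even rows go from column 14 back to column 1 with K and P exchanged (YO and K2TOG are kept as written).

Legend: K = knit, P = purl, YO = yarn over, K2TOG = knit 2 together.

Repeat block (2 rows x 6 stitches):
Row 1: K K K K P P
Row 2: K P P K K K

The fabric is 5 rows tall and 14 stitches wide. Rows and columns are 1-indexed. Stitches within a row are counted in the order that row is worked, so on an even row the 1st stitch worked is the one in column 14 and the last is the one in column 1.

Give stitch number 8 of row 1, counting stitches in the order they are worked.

For row 1: chart row = ((1-1) mod 2) + 1 = 1; this is a RS (odd) row.
Chart row 1 tiled across columns 1-14: K K K K P P K K K K P P K K
RS: work column 1 to column 14, symbols as charted — the tiled row is the row as worked.
The 8th stitch worked is K.

== STITCH ==
K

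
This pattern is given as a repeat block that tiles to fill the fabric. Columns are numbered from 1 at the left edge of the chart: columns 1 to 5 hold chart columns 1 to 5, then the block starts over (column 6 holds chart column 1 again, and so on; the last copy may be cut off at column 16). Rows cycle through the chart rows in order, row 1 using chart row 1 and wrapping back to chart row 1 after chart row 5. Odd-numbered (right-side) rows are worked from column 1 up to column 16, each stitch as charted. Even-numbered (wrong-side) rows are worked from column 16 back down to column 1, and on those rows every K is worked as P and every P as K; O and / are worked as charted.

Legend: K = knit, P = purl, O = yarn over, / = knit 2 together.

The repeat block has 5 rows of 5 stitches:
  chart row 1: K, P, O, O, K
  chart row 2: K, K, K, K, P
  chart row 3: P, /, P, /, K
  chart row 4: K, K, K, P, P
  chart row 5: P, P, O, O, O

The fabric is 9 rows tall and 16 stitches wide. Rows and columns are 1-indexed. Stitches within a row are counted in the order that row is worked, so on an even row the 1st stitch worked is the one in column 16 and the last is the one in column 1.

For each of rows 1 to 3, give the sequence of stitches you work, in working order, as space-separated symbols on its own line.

Row 1: chart row 1, RS - tile across columns 1-16 and work as-is.
Row 2: chart row 2, WS - tiled (columns 1-16): K K K K P K K K K P K K K K P K; work from column 16 back to 1 with K<->P swapped.
Row 3: chart row 3, RS - tile across columns 1-16 and work as-is.

Rows as worked:
K P O O K K P O O K K P O O K K
P K P P P P K P P P P K P P P P
P / P / K P / P / K P / P / K P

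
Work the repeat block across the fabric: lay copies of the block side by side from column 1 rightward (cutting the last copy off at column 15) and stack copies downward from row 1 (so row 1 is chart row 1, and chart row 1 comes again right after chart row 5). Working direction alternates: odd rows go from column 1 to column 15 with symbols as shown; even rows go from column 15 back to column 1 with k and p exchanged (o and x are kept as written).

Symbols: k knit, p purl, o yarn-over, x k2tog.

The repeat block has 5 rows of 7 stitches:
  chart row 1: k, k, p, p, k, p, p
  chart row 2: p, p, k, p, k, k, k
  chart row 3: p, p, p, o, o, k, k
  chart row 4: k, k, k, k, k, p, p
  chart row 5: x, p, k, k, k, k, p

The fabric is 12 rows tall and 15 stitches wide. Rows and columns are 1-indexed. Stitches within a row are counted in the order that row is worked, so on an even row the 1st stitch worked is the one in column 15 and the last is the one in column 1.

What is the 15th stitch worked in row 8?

Row 8: (8-1) mod 5 = 2, so use chart row 3. Even row -> WS.
Chart row 3 tiled across columns 1-15: p p p o o k k p p p o o k k p
Wrong side: read the tiled row from column 15 down to 1 and exchange k with p (leave o, x).
Row 8 as worked: k p p o o k k k p p o o k k k
Stitch 15 in working order -> k

== STITCH ==
k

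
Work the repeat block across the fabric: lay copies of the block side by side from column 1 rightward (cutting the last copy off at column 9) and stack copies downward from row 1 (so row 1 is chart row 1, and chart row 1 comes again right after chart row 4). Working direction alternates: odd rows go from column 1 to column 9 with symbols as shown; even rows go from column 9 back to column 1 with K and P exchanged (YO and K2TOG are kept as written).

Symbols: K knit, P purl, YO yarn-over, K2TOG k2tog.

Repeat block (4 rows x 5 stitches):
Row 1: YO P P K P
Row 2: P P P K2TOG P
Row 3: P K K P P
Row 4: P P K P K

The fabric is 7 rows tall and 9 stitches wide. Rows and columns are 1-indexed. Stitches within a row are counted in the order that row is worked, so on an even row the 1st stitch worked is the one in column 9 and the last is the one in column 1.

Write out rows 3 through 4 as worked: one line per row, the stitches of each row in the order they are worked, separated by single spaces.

Row 3: chart row 3, RS - tile across columns 1-9 and work as-is.
Row 4: chart row 4, WS - tiled (columns 1-9): P P K P K P P K P; work from column 9 back to 1 with K<->P swapped.

Rows as worked:
P K K P P P K K P
K P K K P K P K K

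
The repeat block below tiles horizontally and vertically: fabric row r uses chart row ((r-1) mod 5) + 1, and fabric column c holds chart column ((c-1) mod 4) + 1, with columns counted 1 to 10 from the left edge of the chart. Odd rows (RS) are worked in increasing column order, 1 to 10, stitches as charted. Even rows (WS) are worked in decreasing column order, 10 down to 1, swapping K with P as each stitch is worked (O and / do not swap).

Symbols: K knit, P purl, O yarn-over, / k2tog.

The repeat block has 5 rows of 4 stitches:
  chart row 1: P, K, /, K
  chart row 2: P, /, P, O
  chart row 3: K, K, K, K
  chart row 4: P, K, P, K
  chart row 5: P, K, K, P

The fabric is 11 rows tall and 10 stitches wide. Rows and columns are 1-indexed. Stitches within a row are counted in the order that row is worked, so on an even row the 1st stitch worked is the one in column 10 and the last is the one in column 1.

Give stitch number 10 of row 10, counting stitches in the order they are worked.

Stitch:
K

Derivation:
Row 10 uses chart row ((10-1) mod 5)+1 = 5. Row 10 is even, so WS.
Chart row 5 tiled across columns 1-10: P K K P P K K P P K
Wrong side: read the tiled row from column 10 down to 1 and exchange K with P (leave O, /).
Row 10 as worked: P K K P P K K P P K
Counting 10 along the worked row gives K.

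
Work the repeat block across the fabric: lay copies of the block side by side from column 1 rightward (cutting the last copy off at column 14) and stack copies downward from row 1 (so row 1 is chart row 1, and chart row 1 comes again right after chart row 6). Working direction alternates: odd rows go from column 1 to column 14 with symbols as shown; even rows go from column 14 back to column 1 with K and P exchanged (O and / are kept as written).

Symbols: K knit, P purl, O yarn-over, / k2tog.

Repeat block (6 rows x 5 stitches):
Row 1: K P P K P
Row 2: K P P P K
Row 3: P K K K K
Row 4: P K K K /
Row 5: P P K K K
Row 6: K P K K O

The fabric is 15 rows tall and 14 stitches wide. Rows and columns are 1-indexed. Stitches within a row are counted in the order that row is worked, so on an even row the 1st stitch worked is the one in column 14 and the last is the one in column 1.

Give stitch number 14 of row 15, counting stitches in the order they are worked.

Row 15 uses chart row ((15-1) mod 6)+1 = 3. Row 15 is odd, so RS.
Chart row 3 tiled across columns 1-14: P K K K K P K K K K P K K K
Right side: take the tiled row as-is (worked left to right from column 1).
Stitch 14 in working order -> K

== STITCH ==
K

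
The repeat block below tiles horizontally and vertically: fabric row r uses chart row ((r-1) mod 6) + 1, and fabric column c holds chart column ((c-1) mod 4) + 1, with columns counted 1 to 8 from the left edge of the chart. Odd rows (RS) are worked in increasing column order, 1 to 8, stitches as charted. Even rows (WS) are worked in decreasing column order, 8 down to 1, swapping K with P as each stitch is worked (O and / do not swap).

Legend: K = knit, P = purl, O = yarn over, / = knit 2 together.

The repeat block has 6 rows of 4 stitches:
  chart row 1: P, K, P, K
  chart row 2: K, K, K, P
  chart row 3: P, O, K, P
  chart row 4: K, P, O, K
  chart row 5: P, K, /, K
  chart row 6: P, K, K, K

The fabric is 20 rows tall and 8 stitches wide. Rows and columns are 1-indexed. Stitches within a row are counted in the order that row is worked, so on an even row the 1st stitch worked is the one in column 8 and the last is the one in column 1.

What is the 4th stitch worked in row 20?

Result:
P

Derivation:
For row 20: chart row = ((20-1) mod 6) + 1 = 2; this is a WS (even) row.
Chart row 2 tiled across columns 1-8: K K K P K K K P
WS row: flip the tiled sequence (start at column 8) and apply K<->P; O and / stay.
Row 20 as worked: K P P P K P P P
The 4th stitch worked is P.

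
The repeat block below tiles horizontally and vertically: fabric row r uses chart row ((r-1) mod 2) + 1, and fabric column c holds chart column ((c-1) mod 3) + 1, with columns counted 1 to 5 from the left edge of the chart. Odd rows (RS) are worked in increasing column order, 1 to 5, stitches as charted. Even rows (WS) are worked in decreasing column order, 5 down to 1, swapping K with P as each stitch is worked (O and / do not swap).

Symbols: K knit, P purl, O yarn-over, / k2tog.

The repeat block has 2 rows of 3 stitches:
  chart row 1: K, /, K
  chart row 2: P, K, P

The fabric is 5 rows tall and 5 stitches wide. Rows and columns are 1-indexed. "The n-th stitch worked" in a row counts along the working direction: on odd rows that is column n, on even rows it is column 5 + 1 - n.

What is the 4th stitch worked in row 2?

Stitch:
P

Derivation:
For row 2: chart row = ((2-1) mod 2) + 1 = 2; this is a WS (even) row.
Chart row 2 tiled across columns 1-5: P K P P K
WS: work from column 5 back to column 1 (reverse the tiled row), swapping K<->P (O and / unchanged).
Row 2 as worked: P K K P K
Stitch 4 in working order -> P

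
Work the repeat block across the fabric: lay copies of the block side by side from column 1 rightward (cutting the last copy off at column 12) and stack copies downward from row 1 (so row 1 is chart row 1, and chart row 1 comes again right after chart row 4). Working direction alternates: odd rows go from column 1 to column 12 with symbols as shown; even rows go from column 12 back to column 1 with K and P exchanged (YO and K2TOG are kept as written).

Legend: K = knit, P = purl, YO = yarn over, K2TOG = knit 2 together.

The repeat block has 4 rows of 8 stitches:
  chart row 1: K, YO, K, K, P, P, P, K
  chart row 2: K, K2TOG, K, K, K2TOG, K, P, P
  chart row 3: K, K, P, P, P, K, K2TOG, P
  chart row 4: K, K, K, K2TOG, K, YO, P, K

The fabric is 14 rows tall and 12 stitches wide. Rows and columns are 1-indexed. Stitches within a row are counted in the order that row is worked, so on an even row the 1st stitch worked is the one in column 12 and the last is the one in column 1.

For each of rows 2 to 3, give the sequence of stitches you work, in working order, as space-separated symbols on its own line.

Row 2: chart row 2, WS - tiled (columns 1-12): K K2TOG K K K2TOG K P P K K2TOG K K; work from column 12 back to 1 with K<->P swapped.
Row 3: chart row 3, RS - tile across columns 1-12 and work as-is.

Rows as worked:
P P K2TOG P K K P K2TOG P P K2TOG P
K K P P P K K2TOG P K K P P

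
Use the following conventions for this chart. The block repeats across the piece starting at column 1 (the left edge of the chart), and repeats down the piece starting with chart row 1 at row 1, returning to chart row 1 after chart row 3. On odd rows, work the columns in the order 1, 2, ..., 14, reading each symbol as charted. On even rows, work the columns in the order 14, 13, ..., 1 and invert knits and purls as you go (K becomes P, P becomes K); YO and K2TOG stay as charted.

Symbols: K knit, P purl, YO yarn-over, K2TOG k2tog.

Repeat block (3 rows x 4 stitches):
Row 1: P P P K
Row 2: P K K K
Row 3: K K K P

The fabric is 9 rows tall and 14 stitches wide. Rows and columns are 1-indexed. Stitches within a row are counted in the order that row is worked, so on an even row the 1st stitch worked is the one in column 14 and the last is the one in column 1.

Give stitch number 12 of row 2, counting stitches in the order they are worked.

== STITCH ==
P

Derivation:
For row 2: chart row = ((2-1) mod 3) + 1 = 2; this is a WS (even) row.
Chart row 2 tiled across columns 1-14: P K K K P K K K P K K K P K
WS row: flip the tiled sequence (start at column 14) and apply K<->P; YO and K2TOG stay.
Row 2 as worked: P K P P P K P P P K P P P K
The 12th stitch worked is P.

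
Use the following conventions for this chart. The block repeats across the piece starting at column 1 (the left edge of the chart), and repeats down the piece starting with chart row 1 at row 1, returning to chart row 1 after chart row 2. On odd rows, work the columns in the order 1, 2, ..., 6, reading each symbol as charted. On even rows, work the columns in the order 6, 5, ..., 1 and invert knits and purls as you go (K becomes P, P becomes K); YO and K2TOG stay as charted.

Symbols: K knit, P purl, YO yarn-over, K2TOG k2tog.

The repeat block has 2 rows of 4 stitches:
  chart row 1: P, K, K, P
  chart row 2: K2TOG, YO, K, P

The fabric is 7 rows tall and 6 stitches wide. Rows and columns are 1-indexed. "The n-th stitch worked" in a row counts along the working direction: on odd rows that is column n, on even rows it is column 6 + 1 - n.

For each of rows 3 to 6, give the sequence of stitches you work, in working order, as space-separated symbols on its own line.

Row 3: chart row 1, RS - tile across columns 1-6 and work as-is.
Row 4: chart row 2, WS - tiled (columns 1-6): K2TOG YO K P K2TOG YO; work from column 6 back to 1 with K<->P swapped.
Row 5: chart row 1, RS - tile across columns 1-6 and work as-is.
Row 6: chart row 2, WS - tiled (columns 1-6): K2TOG YO K P K2TOG YO; work from column 6 back to 1 with K<->P swapped.

Result:
P K K P P K
YO K2TOG K P YO K2TOG
P K K P P K
YO K2TOG K P YO K2TOG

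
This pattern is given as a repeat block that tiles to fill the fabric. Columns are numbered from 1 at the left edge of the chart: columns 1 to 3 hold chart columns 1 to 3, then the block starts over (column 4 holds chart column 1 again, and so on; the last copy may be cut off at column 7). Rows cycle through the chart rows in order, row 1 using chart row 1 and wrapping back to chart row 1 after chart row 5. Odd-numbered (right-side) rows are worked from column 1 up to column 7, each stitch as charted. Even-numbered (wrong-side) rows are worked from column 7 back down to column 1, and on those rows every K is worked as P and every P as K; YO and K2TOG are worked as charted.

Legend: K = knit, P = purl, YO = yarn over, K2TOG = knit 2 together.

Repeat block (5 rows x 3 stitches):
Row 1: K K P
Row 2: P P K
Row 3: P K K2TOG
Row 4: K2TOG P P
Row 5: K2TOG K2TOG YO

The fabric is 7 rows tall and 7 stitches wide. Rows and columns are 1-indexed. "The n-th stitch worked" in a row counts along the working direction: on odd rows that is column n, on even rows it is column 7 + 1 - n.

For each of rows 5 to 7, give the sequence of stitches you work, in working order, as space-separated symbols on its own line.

Row 5: chart row 5, RS - tile across columns 1-7 and work as-is.
Row 6: chart row 1, WS - tiled (columns 1-7): K K P K K P K; work from column 7 back to 1 with K<->P swapped.
Row 7: chart row 2, RS - tile across columns 1-7 and work as-is.

== ROWS AS WORKED ==
K2TOG K2TOG YO K2TOG K2TOG YO K2TOG
P K P P K P P
P P K P P K P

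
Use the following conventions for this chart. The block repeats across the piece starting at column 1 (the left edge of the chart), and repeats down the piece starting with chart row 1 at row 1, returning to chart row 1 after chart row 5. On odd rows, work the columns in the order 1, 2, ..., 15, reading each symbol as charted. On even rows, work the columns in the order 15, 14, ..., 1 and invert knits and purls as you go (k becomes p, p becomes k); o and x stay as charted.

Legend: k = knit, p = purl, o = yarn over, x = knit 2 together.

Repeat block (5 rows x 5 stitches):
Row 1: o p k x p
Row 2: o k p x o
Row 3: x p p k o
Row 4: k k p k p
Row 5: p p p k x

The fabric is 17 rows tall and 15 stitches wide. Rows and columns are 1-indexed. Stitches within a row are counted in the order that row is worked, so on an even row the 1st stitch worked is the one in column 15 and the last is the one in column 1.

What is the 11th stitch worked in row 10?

Row 10: (10-1) mod 5 = 4, so use chart row 5. Even row -> WS.
Chart row 5 tiled across columns 1-15: p p p k x p p p k x p p p k x
Wrong side: read the tiled row from column 15 down to 1 and exchange k with p (leave o, x).
Row 10 as worked: x p k k k x p k k k x p k k k
Stitch 11 in working order -> x

== STITCH ==
x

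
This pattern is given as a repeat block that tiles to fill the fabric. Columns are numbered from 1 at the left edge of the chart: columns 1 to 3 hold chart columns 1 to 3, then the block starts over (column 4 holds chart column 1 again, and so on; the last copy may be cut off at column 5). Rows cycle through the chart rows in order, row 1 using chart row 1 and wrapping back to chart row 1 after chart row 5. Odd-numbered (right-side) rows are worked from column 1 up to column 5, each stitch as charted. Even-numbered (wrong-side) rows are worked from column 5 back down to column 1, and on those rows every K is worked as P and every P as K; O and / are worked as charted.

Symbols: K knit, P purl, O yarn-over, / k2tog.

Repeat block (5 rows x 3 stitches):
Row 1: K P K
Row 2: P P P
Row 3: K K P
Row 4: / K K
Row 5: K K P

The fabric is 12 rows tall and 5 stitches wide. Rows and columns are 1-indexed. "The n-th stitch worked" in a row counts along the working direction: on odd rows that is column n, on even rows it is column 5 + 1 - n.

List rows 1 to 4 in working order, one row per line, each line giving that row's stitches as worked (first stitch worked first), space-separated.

Result:
K P K K P
K K K K K
K K P K K
P / P P /

Derivation:
Row 1: chart row 1, RS - tile across columns 1-5 and work as-is.
Row 2: chart row 2, WS - tiled (columns 1-5): P P P P P; work from column 5 back to 1 with K<->P swapped.
Row 3: chart row 3, RS - tile across columns 1-5 and work as-is.
Row 4: chart row 4, WS - tiled (columns 1-5): / K K / K; work from column 5 back to 1 with K<->P swapped.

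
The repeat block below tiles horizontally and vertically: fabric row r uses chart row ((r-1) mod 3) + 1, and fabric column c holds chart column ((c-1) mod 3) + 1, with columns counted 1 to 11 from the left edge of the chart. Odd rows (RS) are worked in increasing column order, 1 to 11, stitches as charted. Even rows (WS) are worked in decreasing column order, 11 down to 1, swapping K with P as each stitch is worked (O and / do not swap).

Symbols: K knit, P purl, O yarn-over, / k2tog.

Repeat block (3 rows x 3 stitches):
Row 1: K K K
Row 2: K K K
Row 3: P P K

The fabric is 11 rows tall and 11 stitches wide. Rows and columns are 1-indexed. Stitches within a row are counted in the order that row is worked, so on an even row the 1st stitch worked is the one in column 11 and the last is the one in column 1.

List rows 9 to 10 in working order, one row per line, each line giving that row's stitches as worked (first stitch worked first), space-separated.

== ROWS AS WORKED ==
P P K P P K P P K P P
P P P P P P P P P P P

Derivation:
Row 9: chart row 3, RS - tile across columns 1-11 and work as-is.
Row 10: chart row 1, WS - tiled (columns 1-11): K K K K K K K K K K K; work from column 11 back to 1 with K<->P swapped.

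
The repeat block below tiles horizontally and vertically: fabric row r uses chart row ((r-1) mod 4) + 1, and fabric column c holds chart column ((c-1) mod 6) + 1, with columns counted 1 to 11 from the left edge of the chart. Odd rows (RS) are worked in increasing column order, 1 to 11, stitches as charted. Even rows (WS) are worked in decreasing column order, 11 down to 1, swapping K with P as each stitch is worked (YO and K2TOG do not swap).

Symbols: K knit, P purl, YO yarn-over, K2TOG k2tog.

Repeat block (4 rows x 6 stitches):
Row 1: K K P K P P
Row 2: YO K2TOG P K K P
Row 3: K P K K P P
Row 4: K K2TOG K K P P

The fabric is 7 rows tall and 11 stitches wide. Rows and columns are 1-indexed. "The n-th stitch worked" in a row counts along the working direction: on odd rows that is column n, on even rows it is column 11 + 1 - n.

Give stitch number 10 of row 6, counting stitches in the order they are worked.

Stitch:
K2TOG

Derivation:
Row 6: (6-1) mod 4 = 1, so use chart row 2. Even row -> WS.
Chart row 2 tiled across columns 1-11: YO K2TOG P K K P YO K2TOG P K K
WS row: flip the tiled sequence (start at column 11) and apply K<->P; YO and K2TOG stay.
Row 6 as worked: P P K K2TOG YO K P P K K2TOG YO
Counting 10 along the worked row gives K2TOG.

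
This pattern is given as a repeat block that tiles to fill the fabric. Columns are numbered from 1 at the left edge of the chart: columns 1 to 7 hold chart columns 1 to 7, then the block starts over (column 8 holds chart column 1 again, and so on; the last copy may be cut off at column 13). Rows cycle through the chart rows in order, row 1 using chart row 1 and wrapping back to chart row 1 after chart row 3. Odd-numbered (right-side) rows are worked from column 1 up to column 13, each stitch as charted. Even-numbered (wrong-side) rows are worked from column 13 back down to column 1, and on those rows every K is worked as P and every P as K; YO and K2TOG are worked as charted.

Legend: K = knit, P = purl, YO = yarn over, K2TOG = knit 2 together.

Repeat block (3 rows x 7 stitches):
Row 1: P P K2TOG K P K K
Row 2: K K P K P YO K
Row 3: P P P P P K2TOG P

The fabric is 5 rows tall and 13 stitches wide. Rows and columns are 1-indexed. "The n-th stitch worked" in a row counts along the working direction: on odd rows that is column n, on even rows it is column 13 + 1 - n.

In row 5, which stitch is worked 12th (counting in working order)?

== STITCH ==
P

Derivation:
Row 5: (5-1) mod 3 = 1, so use chart row 2. Odd row -> RS.
Chart row 2 tiled across columns 1-13: K K P K P YO K K K P K P YO
RS row: no reversal, no swap; stitch n worked = column n.
Stitch 12 in working order -> P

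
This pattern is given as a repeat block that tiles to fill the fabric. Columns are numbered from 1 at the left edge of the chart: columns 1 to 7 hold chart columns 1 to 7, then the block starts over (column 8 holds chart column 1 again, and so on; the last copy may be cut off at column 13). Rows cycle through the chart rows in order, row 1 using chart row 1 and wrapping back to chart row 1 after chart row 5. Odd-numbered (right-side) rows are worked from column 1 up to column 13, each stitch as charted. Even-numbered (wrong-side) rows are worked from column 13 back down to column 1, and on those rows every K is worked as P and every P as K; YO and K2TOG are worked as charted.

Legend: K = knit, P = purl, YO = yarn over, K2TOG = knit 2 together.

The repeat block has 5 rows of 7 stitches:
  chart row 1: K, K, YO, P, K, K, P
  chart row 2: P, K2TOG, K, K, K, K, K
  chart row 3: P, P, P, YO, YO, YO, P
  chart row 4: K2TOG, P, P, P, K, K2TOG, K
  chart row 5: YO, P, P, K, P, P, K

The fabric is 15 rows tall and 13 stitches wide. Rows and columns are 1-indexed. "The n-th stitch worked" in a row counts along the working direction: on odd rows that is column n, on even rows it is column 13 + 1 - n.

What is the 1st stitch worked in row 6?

Result:
P

Derivation:
Row 6: (6-1) mod 5 = 0, so use chart row 1. Even row -> WS.
Chart row 1 tiled across columns 1-13: K K YO P K K P K K YO P K K
Wrong side: read the tiled row from column 13 down to 1 and exchange K with P (leave YO, K2TOG).
Row 6 as worked: P P K YO P P K P P K YO P P
The 1st stitch worked is P.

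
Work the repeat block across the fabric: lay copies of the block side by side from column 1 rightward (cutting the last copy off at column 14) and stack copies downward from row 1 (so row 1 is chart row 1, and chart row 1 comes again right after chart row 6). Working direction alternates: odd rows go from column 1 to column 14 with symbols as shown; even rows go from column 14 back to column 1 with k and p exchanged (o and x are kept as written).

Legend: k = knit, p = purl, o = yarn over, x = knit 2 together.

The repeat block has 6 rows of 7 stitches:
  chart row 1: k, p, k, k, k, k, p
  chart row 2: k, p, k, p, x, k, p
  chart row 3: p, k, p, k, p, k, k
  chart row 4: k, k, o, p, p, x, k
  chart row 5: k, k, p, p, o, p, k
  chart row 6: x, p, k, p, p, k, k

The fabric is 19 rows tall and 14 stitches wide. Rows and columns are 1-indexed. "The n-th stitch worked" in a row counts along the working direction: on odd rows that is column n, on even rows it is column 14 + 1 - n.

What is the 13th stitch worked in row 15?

Row 15 uses chart row ((15-1) mod 6)+1 = 3. Row 15 is odd, so RS.
Chart row 3 tiled across columns 1-14: p k p k p k k p k p k p k k
RS row: no reversal, no swap; stitch n worked = column n.
The 13th stitch worked is k.

Stitch:
k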